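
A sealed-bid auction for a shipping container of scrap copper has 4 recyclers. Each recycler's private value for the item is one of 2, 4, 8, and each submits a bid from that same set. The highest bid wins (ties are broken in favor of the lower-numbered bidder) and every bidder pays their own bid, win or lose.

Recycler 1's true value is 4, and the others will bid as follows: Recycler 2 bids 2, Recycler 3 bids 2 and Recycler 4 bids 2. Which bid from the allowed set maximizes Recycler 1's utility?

Bid 2: wins, pays 2, utility 4 - 2 = 2.
Bid 4: wins, pays 4, utility 4 - 4 = 0.
Bid 8: wins, pays 8, utility 4 - 8 = -4.
The best choice is 2 with utility 2.

2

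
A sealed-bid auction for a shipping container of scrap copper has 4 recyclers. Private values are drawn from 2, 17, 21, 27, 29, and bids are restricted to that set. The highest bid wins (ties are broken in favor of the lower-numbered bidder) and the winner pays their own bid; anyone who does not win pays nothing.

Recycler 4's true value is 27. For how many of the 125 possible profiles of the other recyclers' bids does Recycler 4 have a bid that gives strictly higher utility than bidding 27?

8

Others bid (2, 2, 2): truth gives 0; bid 17 gives 10 > 0. Violating.
Others bid (2, 2, 17): truth gives 0; bid 21 gives 6 > 0. Violating.
Others bid (2, 17, 2): truth gives 0; bid 21 gives 6 > 0. Violating.
Others bid (2, 17, 17): truth gives 0; bid 21 gives 6 > 0. Violating.
Others bid (2, 2, 21): truth gives 0; no alternative beats it.
Others bid (2, 2, 27): truth gives 0; no alternative beats it.
(Checking all 125 profiles: 8 have a profitable deviation, 117 do not.)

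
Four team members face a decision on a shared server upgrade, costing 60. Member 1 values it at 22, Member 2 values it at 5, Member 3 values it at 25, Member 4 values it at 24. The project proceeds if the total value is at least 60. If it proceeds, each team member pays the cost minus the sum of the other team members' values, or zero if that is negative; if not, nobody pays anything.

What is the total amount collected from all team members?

23

Total value 76 ≥ cost 60, so it is built.
Member 1: others sum to 54; max(0, 60 - 54) = 6.
Member 2: others sum to 71; max(0, 60 - 71) = 0.
Member 3: others sum to 51; max(0, 60 - 51) = 9.
Member 4: others sum to 52; max(0, 60 - 52) = 8.
Total collected = 6 + 0 + 9 + 8 = 23.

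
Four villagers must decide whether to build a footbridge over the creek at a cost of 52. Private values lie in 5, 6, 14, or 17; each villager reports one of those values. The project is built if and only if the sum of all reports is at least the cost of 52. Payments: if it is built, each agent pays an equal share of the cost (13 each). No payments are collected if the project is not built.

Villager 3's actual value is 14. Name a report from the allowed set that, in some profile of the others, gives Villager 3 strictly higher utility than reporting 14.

Suppose Villager 1 reports 5, Villager 2 reports 14 and Villager 4 reports 17.
Report 14: project not built, utility 0.
Report 17: project built, pays 13, utility 14 - 13 = 1.
So reporting 17 beats truth here (1 > 0).

17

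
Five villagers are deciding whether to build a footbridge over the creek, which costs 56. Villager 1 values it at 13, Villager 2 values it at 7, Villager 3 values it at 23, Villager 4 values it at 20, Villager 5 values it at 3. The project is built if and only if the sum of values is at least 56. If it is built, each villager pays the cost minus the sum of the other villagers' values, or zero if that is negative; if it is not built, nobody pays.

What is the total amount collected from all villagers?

Total value 66 ≥ cost 56, so it is built.
Villager 1: others sum to 53; max(0, 56 - 53) = 3.
Villager 2: others sum to 59; max(0, 56 - 59) = 0.
Villager 3: others sum to 43; max(0, 56 - 43) = 13.
Villager 4: others sum to 46; max(0, 56 - 46) = 10.
Villager 5: others sum to 63; max(0, 56 - 63) = 0.
Total collected = 3 + 0 + 13 + 10 + 0 = 26.

26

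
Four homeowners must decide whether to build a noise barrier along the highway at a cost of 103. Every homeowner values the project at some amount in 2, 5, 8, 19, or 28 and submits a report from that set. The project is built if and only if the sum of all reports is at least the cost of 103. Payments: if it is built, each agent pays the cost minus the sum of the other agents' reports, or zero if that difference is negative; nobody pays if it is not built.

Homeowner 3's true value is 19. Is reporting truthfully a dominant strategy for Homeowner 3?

Yes

Check each profile of the others' reports and compare truth against every alternative report.
Others report (2, 2, 2): truth gives 0, best alternative gives 0.
Others report (2, 2, 5): truth gives 0, best alternative gives 0.
Others report (2, 2, 8): truth gives 0, best alternative gives 0.
Others report (2, 2, 19): truth gives 0, best alternative gives 0.
Others report (2, 2, 28): truth gives 0, best alternative gives 0.
Others report (2, 5, 2): truth gives 0, best alternative gives 0.
(Remaining 119 profiles checked similarly; truth is weakly best in each.)
In every case the truthful report is at least as good as any alternative, so it is a dominant strategy.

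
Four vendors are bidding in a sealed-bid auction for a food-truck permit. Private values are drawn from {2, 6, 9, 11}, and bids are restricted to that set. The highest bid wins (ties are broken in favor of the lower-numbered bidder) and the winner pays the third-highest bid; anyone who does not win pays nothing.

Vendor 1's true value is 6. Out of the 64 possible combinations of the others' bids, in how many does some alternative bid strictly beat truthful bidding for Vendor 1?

6

Others bid (2, 2, 9): truth gives 0; bid 9 gives 4 > 0. Violating.
Others bid (2, 2, 11): truth gives 0; bid 11 gives 4 > 0. Violating.
Others bid (2, 9, 2): truth gives 0; bid 9 gives 4 > 0. Violating.
Others bid (2, 11, 2): truth gives 0; bid 11 gives 4 > 0. Violating.
Others bid (2, 2, 2): truth gives 4; no alternative beats it.
Others bid (2, 2, 6): truth gives 4; no alternative beats it.
(Checking all 64 profiles: 6 have a profitable deviation, 58 do not.)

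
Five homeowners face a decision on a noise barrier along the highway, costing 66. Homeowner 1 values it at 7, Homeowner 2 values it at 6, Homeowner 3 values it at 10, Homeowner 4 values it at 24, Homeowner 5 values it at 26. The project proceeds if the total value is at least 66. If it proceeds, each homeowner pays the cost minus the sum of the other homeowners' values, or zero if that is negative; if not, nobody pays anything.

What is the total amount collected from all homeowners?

Total value 73 ≥ cost 66, so it is built.
Homeowner 1: others sum to 66; max(0, 66 - 66) = 0.
Homeowner 2: others sum to 67; max(0, 66 - 67) = 0.
Homeowner 3: others sum to 63; max(0, 66 - 63) = 3.
Homeowner 4: others sum to 49; max(0, 66 - 49) = 17.
Homeowner 5: others sum to 47; max(0, 66 - 47) = 19.
Total collected = 0 + 0 + 3 + 17 + 19 = 39.

39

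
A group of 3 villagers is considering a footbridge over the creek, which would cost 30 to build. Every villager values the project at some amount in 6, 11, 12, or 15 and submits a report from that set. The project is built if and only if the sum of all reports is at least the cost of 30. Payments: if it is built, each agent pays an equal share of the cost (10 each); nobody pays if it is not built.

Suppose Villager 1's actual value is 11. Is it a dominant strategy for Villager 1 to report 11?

Consider the case where Villager 2 reports 6 and Villager 3 reports 11.
Truthful report 11: project not built, utility 0.
Report 15 instead: project built, pays 10, utility 11 - 10 = 1.
Since 1 > 0, reporting 15 is strictly better here, so truthful reporting is not dominant.

No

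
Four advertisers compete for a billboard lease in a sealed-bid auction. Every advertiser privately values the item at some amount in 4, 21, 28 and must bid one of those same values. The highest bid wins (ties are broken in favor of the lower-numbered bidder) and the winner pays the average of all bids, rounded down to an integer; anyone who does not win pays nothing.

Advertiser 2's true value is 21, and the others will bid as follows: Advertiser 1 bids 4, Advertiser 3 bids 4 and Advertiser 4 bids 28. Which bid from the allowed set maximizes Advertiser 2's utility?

28

Bid 4: loses, pays 0, utility 0.
Bid 21: loses, pays 0, utility 0.
Bid 28: wins, pays 16, utility 21 - 16 = 5.
The best choice is 28 with utility 5.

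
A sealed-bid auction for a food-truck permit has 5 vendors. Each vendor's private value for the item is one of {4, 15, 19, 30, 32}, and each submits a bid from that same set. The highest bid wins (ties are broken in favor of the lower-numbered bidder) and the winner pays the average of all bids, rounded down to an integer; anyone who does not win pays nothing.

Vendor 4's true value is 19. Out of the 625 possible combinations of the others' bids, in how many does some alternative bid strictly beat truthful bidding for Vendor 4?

Others bid (4, 4, 4, 4): truth gives 12; bid 15 gives 13 > 12. Violating.
Others bid (4, 4, 4, 15): truth gives 10; bid 15 gives 11 > 10. Violating.
Others bid (4, 4, 4, 30): truth gives 0; bid 30 gives 5 > 0. Violating.
Others bid (4, 4, 4, 32): truth gives 0; bid 32 gives 4 > 0. Violating.
Others bid (4, 4, 4, 19): truth gives 9; no alternative beats it.
Others bid (4, 4, 15, 4): truth gives 10; no alternative beats it.
(Checking all 625 profiles: 86 have a profitable deviation, 539 do not.)

86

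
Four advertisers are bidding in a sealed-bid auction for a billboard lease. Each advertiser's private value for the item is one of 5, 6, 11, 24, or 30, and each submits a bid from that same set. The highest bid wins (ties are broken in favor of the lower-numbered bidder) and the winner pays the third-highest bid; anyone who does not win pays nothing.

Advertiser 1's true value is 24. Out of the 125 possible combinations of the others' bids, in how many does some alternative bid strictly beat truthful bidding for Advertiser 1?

27

Others bid (5, 5, 30): truth gives 0; bid 30 gives 19 > 0. Violating.
Others bid (5, 6, 30): truth gives 0; bid 30 gives 18 > 0. Violating.
Others bid (5, 11, 30): truth gives 0; bid 30 gives 13 > 0. Violating.
Others bid (5, 30, 5): truth gives 0; bid 30 gives 19 > 0. Violating.
Others bid (5, 5, 5): truth gives 19; no alternative beats it.
Others bid (5, 5, 6): truth gives 19; no alternative beats it.
(Checking all 125 profiles: 27 have a profitable deviation, 98 do not.)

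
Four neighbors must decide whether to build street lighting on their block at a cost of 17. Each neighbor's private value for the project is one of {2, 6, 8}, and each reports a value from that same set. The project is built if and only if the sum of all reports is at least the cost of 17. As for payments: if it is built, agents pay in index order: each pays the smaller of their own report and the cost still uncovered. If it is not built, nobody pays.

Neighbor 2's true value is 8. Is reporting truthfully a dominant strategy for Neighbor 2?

No

Consider the case where Neighbor 1 reports 2, Neighbor 3 reports 2 and Neighbor 4 reports 8.
Truthful report 8: project built, pays 8, utility 8 - 8 = 0.
Report 6 instead: project built, pays 6, utility 8 - 6 = 2.
Since 2 > 0, reporting 6 is strictly better here, so truthful reporting is not dominant.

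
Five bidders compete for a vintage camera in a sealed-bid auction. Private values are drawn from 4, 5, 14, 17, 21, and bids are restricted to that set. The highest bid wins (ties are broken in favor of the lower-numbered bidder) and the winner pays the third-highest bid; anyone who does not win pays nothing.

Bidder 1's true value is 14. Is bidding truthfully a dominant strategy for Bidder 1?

No

Consider the case where Bidder 2 bids 4, Bidder 3 bids 4, Bidder 4 bids 4 and Bidder 5 bids 17.
Truthful bid 14: loses, pays 0, utility 0.
Bid 17 instead: wins, pays 4, utility 14 - 4 = 10.
Since 10 > 0, bidding 17 is strictly better here, so truthful bidding is not dominant.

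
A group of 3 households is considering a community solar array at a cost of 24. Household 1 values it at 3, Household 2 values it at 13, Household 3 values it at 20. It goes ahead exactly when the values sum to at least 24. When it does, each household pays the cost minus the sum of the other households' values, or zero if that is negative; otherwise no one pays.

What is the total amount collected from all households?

Total value 36 ≥ cost 24, so it is built.
Household 1: others sum to 33; max(0, 24 - 33) = 0.
Household 2: others sum to 23; max(0, 24 - 23) = 1.
Household 3: others sum to 16; max(0, 24 - 16) = 8.
Total collected = 0 + 1 + 8 = 9.

9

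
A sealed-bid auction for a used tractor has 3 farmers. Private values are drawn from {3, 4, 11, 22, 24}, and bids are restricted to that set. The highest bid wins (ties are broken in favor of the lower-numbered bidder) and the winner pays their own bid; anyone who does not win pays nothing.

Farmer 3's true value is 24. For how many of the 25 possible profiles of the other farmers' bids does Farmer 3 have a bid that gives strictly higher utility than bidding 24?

9

Others bid (3, 3): truth gives 0; bid 4 gives 20 > 0. Violating.
Others bid (3, 4): truth gives 0; bid 11 gives 13 > 0. Violating.
Others bid (3, 11): truth gives 0; bid 22 gives 2 > 0. Violating.
Others bid (4, 3): truth gives 0; bid 11 gives 13 > 0. Violating.
Others bid (3, 22): truth gives 0; no alternative beats it.
Others bid (3, 24): truth gives 0; no alternative beats it.
(Checking all 25 profiles: 9 have a profitable deviation, 16 do not.)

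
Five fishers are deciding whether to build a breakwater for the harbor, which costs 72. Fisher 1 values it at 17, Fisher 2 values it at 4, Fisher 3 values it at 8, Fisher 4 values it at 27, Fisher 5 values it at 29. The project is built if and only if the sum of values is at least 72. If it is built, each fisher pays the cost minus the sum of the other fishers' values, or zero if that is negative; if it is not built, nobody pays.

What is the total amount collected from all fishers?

Total value 85 ≥ cost 72, so it is built.
Fisher 1: others sum to 68; max(0, 72 - 68) = 4.
Fisher 2: others sum to 81; max(0, 72 - 81) = 0.
Fisher 3: others sum to 77; max(0, 72 - 77) = 0.
Fisher 4: others sum to 58; max(0, 72 - 58) = 14.
Fisher 5: others sum to 56; max(0, 72 - 56) = 16.
Total collected = 4 + 0 + 0 + 14 + 16 = 34.

34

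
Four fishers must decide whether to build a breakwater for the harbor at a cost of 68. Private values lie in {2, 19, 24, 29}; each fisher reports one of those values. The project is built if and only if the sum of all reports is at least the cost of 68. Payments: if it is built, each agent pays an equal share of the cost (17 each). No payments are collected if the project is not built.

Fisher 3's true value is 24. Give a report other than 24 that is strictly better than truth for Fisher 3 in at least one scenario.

29

Suppose Fisher 1 reports 2, Fisher 2 reports 19 and Fisher 4 reports 19.
Report 24: project not built, utility 0.
Report 29: project built, pays 17, utility 24 - 17 = 7.
So reporting 29 beats truth here (7 > 0).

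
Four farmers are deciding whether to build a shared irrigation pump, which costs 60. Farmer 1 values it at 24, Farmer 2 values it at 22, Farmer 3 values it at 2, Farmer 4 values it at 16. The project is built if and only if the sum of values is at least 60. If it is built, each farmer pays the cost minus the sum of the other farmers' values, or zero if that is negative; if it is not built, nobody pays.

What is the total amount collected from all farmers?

50

Total value 64 ≥ cost 60, so it is built.
Farmer 1: others sum to 40; max(0, 60 - 40) = 20.
Farmer 2: others sum to 42; max(0, 60 - 42) = 18.
Farmer 3: others sum to 62; max(0, 60 - 62) = 0.
Farmer 4: others sum to 48; max(0, 60 - 48) = 12.
Total collected = 20 + 18 + 0 + 12 = 50.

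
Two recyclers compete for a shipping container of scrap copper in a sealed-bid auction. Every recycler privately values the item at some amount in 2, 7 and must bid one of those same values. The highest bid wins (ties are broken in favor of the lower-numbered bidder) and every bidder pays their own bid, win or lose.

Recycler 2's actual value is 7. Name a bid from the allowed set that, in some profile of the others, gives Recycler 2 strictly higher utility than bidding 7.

2

Suppose Recycler 1 bids 7.
Bid 7: loses but pays 7, utility -7.
Bid 2: loses but pays 2, utility -2.
So bidding 2 beats truth here (-2 > -7).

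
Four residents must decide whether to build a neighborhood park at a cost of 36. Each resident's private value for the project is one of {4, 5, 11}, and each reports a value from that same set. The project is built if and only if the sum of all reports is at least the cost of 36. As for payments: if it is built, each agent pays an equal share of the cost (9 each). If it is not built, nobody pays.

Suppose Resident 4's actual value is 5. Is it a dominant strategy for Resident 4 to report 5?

Yes

Check each profile of the others' reports and compare truth against every alternative report.
Others report (11, 11, 11): truth gives -4, best alternative gives -4.
Others report (4, 4, 4): truth gives 0, best alternative gives 0.
Others report (4, 4, 5): truth gives 0, best alternative gives 0.
Others report (4, 4, 11): truth gives 0, best alternative gives 0.
Others report (4, 5, 4): truth gives 0, best alternative gives 0.
Others report (4, 5, 5): truth gives 0, best alternative gives 0.
(Remaining 21 profiles checked similarly; truth is weakly best in each.)
In every case the truthful report is at least as good as any alternative, so it is a dominant strategy.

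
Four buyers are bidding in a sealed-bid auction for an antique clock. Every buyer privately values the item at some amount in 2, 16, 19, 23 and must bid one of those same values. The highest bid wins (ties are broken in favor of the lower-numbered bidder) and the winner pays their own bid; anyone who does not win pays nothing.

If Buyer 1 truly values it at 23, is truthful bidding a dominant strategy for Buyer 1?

No

Consider the case where Buyer 2 bids 2, Buyer 3 bids 2 and Buyer 4 bids 2.
Truthful bid 23: wins, pays 23, utility 23 - 23 = 0.
Bid 2 instead: wins, pays 2, utility 23 - 2 = 21.
Since 21 > 0, bidding 2 is strictly better here, so truthful bidding is not dominant.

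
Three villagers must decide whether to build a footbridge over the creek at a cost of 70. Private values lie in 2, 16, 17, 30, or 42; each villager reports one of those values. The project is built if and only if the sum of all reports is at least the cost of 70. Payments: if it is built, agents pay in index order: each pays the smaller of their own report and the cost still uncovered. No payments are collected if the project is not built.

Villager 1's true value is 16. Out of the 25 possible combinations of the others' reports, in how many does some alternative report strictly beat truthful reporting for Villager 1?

3

Others report (30, 42): truth gives 0; report 2 gives 14 > 0. Violating.
Others report (42, 30): truth gives 0; report 2 gives 14 > 0. Violating.
Others report (42, 42): truth gives 0; report 2 gives 14 > 0. Violating.
Others report (2, 2): truth gives 0; no alternative beats it.
Others report (2, 16): truth gives 0; no alternative beats it.
(Checking all 25 profiles: 3 have a profitable deviation, 22 do not.)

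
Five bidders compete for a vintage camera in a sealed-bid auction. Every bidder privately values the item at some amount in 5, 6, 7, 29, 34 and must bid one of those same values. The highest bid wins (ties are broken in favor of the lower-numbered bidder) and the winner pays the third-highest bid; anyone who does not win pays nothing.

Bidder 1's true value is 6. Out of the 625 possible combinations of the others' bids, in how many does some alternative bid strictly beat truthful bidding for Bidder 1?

12

Others bid (5, 5, 5, 7): truth gives 0; bid 7 gives 1 > 0. Violating.
Others bid (5, 5, 5, 29): truth gives 0; bid 29 gives 1 > 0. Violating.
Others bid (5, 5, 5, 34): truth gives 0; bid 34 gives 1 > 0. Violating.
Others bid (5, 5, 7, 5): truth gives 0; bid 7 gives 1 > 0. Violating.
Others bid (5, 5, 5, 5): truth gives 1; no alternative beats it.
Others bid (5, 5, 5, 6): truth gives 1; no alternative beats it.
(Checking all 625 profiles: 12 have a profitable deviation, 613 do not.)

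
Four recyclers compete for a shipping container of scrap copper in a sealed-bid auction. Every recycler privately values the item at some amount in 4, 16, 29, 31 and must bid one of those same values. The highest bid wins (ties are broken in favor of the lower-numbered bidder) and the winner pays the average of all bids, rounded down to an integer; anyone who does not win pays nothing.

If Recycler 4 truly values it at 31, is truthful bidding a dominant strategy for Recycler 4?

Consider the case where Recycler 1 bids 4, Recycler 2 bids 4 and Recycler 3 bids 4.
Truthful bid 31: wins, pays 10, utility 31 - 10 = 21.
Bid 16 instead: wins, pays 7, utility 31 - 7 = 24.
Since 24 > 21, bidding 16 is strictly better here, so truthful bidding is not dominant.

No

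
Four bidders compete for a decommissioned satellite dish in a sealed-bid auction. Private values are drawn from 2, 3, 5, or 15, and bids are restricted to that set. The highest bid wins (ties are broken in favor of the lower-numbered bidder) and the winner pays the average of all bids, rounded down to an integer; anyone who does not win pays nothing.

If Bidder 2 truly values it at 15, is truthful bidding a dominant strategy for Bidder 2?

No

Consider the case where Bidder 1 bids 2, Bidder 3 bids 2 and Bidder 4 bids 2.
Truthful bid 15: wins, pays 5, utility 15 - 5 = 10.
Bid 3 instead: wins, pays 2, utility 15 - 2 = 13.
Since 13 > 10, bidding 3 is strictly better here, so truthful bidding is not dominant.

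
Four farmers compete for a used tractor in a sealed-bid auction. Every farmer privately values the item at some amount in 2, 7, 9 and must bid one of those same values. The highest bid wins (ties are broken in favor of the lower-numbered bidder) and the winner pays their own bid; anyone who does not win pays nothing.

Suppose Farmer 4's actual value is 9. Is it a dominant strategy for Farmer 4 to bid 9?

No

Consider the case where Farmer 1 bids 2, Farmer 2 bids 2 and Farmer 3 bids 2.
Truthful bid 9: wins, pays 9, utility 9 - 9 = 0.
Bid 7 instead: wins, pays 7, utility 9 - 7 = 2.
Since 2 > 0, bidding 7 is strictly better here, so truthful bidding is not dominant.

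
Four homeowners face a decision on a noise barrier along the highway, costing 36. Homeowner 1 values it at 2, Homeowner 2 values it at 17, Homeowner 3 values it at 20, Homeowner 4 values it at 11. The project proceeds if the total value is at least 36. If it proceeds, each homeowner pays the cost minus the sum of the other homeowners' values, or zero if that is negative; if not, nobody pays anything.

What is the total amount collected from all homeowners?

Total value 50 ≥ cost 36, so it is built.
Homeowner 1: others sum to 48; max(0, 36 - 48) = 0.
Homeowner 2: others sum to 33; max(0, 36 - 33) = 3.
Homeowner 3: others sum to 30; max(0, 36 - 30) = 6.
Homeowner 4: others sum to 39; max(0, 36 - 39) = 0.
Total collected = 0 + 3 + 6 + 0 = 9.

9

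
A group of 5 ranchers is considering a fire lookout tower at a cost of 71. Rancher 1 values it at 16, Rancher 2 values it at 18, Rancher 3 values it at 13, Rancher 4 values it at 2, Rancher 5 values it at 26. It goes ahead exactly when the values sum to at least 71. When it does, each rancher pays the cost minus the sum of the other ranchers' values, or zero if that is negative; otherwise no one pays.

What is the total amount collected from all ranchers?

Total value 75 ≥ cost 71, so it is built.
Rancher 1: others sum to 59; max(0, 71 - 59) = 12.
Rancher 2: others sum to 57; max(0, 71 - 57) = 14.
Rancher 3: others sum to 62; max(0, 71 - 62) = 9.
Rancher 4: others sum to 73; max(0, 71 - 73) = 0.
Rancher 5: others sum to 49; max(0, 71 - 49) = 22.
Total collected = 12 + 14 + 9 + 0 + 22 = 57.

57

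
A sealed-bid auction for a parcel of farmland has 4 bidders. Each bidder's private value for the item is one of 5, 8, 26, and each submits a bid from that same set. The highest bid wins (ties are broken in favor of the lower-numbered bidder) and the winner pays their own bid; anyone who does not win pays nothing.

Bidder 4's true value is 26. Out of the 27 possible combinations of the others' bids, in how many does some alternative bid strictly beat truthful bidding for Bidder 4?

Others bid (5, 5, 5): truth gives 0; bid 8 gives 18 > 0. Violating.
Others bid (5, 5, 8): truth gives 0; no alternative beats it.
Others bid (5, 5, 26): truth gives 0; no alternative beats it.
(Checking all 27 profiles: 1 has a profitable deviation, 26 do not.)

1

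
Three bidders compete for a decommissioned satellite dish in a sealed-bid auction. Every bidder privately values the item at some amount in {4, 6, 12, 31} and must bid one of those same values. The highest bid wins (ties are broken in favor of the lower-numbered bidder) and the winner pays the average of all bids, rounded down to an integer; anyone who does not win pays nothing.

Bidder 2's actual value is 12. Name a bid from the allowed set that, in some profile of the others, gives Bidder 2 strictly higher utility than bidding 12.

6

Suppose Bidder 1 bids 4 and Bidder 3 bids 4.
Bid 12: wins, pays 6, utility 12 - 6 = 6.
Bid 6: wins, pays 4, utility 12 - 4 = 8.
So bidding 6 beats truth here (8 > 6).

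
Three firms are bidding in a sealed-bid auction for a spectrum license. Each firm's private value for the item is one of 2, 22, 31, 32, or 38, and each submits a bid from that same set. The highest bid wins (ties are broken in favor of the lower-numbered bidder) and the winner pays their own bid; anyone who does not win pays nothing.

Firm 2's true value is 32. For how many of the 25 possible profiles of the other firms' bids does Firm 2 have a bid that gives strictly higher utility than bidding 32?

6

Others bid (2, 2): truth gives 0; bid 22 gives 10 > 0. Violating.
Others bid (2, 22): truth gives 0; bid 22 gives 10 > 0. Violating.
Others bid (2, 31): truth gives 0; bid 31 gives 1 > 0. Violating.
Others bid (22, 2): truth gives 0; bid 31 gives 1 > 0. Violating.
Others bid (2, 32): truth gives 0; no alternative beats it.
Others bid (2, 38): truth gives 0; no alternative beats it.
(Checking all 25 profiles: 6 have a profitable deviation, 19 do not.)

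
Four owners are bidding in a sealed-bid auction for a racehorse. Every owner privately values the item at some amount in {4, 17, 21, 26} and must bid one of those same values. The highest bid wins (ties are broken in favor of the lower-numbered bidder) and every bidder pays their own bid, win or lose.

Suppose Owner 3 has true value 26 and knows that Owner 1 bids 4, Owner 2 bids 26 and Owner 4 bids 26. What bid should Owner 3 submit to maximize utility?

Bid 4: loses but pays 4, utility -4.
Bid 17: loses but pays 17, utility -17.
Bid 21: loses but pays 21, utility -21.
Bid 26: loses but pays 26, utility -26.
The best choice is 4 with utility -4.

4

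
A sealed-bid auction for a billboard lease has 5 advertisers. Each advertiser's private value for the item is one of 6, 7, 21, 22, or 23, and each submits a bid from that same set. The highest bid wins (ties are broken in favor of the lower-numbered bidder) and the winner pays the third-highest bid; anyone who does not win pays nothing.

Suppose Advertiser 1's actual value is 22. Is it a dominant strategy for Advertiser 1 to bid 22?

No

Consider the case where Advertiser 2 bids 6, Advertiser 3 bids 6, Advertiser 4 bids 6 and Advertiser 5 bids 23.
Truthful bid 22: loses, pays 0, utility 0.
Bid 23 instead: wins, pays 6, utility 22 - 6 = 16.
Since 16 > 0, bidding 23 is strictly better here, so truthful bidding is not dominant.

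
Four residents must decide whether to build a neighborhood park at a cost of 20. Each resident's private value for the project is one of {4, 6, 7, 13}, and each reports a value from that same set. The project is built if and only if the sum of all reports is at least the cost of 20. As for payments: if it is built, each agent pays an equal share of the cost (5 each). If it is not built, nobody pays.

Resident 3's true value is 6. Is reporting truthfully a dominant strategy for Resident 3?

Consider the case where Resident 1 reports 4, Resident 2 reports 4 and Resident 4 reports 4.
Truthful report 6: project not built, utility 0.
Report 13 instead: project built, pays 5, utility 6 - 5 = 1.
Since 1 > 0, reporting 13 is strictly better here, so truthful reporting is not dominant.

No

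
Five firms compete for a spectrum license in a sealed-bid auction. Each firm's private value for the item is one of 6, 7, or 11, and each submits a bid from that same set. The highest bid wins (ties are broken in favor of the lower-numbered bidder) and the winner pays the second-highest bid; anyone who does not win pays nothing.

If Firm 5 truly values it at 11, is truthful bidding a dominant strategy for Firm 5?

Yes

Check each profile of the others' bids and compare truth against every alternative bid.
Others bid (6, 6, 6, 7): truth gives 4, best alternative gives 0.
Others bid (6, 6, 7, 6): truth gives 4, best alternative gives 0.
Others bid (6, 6, 7, 7): truth gives 4, best alternative gives 0.
Others bid (6, 7, 6, 6): truth gives 4, best alternative gives 0.
Others bid (6, 7, 6, 7): truth gives 4, best alternative gives 0.
Others bid (6, 7, 7, 6): truth gives 4, best alternative gives 0.
(Remaining 75 profiles checked similarly; truth is weakly best in each.)
In every case the truthful bid is at least as good as any alternative, so it is a dominant strategy.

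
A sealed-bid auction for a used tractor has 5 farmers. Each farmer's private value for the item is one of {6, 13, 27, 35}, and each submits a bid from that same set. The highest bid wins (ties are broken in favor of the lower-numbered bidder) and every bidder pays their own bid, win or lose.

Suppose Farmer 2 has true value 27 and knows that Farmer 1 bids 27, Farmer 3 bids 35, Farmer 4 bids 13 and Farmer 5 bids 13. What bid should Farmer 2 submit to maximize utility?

Bid 6: loses but pays 6, utility -6.
Bid 13: loses but pays 13, utility -13.
Bid 27: loses but pays 27, utility -27.
Bid 35: wins, pays 35, utility 27 - 35 = -8.
The best choice is 6 with utility -6.

6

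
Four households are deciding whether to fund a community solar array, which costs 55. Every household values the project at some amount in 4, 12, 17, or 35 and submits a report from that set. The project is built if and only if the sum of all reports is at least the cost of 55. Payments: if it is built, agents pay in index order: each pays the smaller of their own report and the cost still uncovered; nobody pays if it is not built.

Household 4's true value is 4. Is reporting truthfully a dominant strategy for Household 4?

Check each profile of the others' reports and compare truth against every alternative report.
Others report (4, 4, 35): truth gives 0, best alternative gives -8.
Others report (4, 35, 4): truth gives 0, best alternative gives -8.
Others report (35, 4, 4): truth gives 0, best alternative gives -8.
Others report (12, 17, 17): truth gives 0, best alternative gives -5.
Others report (17, 12, 17): truth gives 0, best alternative gives -5.
Others report (17, 17, 12): truth gives 0, best alternative gives -5.
(Remaining 58 profiles checked similarly; truth is weakly best in each.)
In every case the truthful report is at least as good as any alternative, so it is a dominant strategy.

Yes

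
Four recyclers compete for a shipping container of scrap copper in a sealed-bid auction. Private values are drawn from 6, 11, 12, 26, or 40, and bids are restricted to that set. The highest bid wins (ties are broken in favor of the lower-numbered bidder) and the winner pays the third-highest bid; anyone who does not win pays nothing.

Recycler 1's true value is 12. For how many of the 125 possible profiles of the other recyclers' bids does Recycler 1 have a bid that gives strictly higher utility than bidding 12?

24

Others bid (6, 6, 26): truth gives 0; bid 26 gives 6 > 0. Violating.
Others bid (6, 6, 40): truth gives 0; bid 40 gives 6 > 0. Violating.
Others bid (6, 11, 26): truth gives 0; bid 26 gives 1 > 0. Violating.
Others bid (6, 11, 40): truth gives 0; bid 40 gives 1 > 0. Violating.
Others bid (6, 6, 6): truth gives 6; no alternative beats it.
Others bid (6, 6, 11): truth gives 6; no alternative beats it.
(Checking all 125 profiles: 24 have a profitable deviation, 101 do not.)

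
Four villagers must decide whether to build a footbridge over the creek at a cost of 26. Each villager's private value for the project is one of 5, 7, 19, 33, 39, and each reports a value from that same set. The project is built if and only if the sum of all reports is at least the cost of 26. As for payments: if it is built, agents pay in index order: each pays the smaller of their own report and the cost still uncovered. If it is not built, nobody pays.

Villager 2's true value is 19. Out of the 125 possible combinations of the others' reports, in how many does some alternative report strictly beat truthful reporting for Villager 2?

Others report (5, 5, 19): truth gives 0; report 5 gives 14 > 0. Violating.
Others report (5, 5, 33): truth gives 0; report 5 gives 14 > 0. Violating.
Others report (5, 5, 39): truth gives 0; report 5 gives 14 > 0. Violating.
Others report (5, 7, 7): truth gives 0; report 7 gives 12 > 0. Violating.
Others report (5, 5, 5): truth gives 0; no alternative beats it.
Others report (5, 5, 7): truth gives 0; no alternative beats it.
(Checking all 125 profiles: 71 have a profitable deviation, 54 do not.)

71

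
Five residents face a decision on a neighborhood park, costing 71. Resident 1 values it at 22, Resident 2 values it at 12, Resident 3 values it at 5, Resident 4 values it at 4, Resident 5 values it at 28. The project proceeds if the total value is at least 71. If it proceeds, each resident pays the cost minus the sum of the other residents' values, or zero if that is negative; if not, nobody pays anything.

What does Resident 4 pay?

Total value 71 ≥ cost 71, so the project is built.
The other residents' values sum to 67.
Cost minus that sum is 71 - 67 = 4.

4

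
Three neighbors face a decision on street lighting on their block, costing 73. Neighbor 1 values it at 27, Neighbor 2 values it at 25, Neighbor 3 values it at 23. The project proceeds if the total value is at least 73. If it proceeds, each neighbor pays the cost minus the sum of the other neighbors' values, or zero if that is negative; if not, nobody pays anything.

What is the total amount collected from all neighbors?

69

Total value 75 ≥ cost 73, so it is built.
Neighbor 1: others sum to 48; max(0, 73 - 48) = 25.
Neighbor 2: others sum to 50; max(0, 73 - 50) = 23.
Neighbor 3: others sum to 52; max(0, 73 - 52) = 21.
Total collected = 25 + 23 + 21 = 69.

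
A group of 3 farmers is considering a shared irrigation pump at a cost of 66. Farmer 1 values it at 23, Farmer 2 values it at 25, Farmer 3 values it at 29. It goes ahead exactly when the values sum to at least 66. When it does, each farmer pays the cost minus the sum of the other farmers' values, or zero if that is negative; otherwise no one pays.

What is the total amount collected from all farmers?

44

Total value 77 ≥ cost 66, so it is built.
Farmer 1: others sum to 54; max(0, 66 - 54) = 12.
Farmer 2: others sum to 52; max(0, 66 - 52) = 14.
Farmer 3: others sum to 48; max(0, 66 - 48) = 18.
Total collected = 12 + 14 + 18 = 44.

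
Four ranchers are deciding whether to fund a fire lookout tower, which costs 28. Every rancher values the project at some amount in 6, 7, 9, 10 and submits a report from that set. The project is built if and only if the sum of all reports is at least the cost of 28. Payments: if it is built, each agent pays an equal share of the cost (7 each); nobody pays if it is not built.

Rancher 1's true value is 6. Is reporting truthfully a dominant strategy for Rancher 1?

Check each profile of the others' reports and compare truth against every alternative report.
Others report (6, 6, 9): truth gives 0, best alternative gives -1.
Others report (6, 9, 6): truth gives 0, best alternative gives -1.
Others report (7, 7, 7): truth gives 0, best alternative gives -1.
Others report (9, 6, 6): truth gives 0, best alternative gives -1.
Others report (6, 6, 10): truth gives -1, best alternative gives -1.
Others report (6, 7, 9): truth gives -1, best alternative gives -1.
(Remaining 58 profiles checked similarly; truth is weakly best in each.)
In every case the truthful report is at least as good as any alternative, so it is a dominant strategy.

Yes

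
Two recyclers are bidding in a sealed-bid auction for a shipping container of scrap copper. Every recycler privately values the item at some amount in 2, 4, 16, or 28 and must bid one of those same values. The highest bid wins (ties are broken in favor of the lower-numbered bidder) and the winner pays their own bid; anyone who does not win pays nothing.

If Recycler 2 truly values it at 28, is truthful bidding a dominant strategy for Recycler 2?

Consider the case where Recycler 1 bids 2.
Truthful bid 28: wins, pays 28, utility 28 - 28 = 0.
Bid 4 instead: wins, pays 4, utility 28 - 4 = 24.
Since 24 > 0, bidding 4 is strictly better here, so truthful bidding is not dominant.

No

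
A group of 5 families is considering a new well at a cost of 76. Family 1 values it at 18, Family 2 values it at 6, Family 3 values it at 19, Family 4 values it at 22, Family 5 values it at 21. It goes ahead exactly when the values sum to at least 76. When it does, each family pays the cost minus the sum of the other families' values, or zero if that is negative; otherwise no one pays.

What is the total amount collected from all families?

Total value 86 ≥ cost 76, so it is built.
Family 1: others sum to 68; max(0, 76 - 68) = 8.
Family 2: others sum to 80; max(0, 76 - 80) = 0.
Family 3: others sum to 67; max(0, 76 - 67) = 9.
Family 4: others sum to 64; max(0, 76 - 64) = 12.
Family 5: others sum to 65; max(0, 76 - 65) = 11.
Total collected = 8 + 0 + 9 + 12 + 11 = 40.

40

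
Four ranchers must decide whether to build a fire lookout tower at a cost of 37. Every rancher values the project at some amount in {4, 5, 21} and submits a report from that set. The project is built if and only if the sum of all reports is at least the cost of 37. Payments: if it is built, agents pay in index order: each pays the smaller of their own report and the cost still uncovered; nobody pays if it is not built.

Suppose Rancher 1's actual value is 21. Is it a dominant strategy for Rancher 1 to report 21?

No

Consider the case where Rancher 2 reports 4, Rancher 3 reports 21 and Rancher 4 reports 21.
Truthful report 21: project built, pays 21, utility 21 - 21 = 0.
Report 4 instead: project built, pays 4, utility 21 - 4 = 17.
Since 17 > 0, reporting 4 is strictly better here, so truthful reporting is not dominant.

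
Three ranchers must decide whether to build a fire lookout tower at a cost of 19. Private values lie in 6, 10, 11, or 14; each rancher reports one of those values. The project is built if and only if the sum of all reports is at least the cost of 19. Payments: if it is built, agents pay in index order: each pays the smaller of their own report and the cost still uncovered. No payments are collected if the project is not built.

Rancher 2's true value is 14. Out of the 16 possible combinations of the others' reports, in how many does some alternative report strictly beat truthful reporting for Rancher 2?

Others report (6, 6): truth gives 1; report 10 gives 4 > 1. Violating.
Others report (6, 10): truth gives 1; report 6 gives 8 > 1. Violating.
Others report (6, 11): truth gives 1; report 6 gives 8 > 1. Violating.
Others report (6, 14): truth gives 1; report 6 gives 8 > 1. Violating.
Others report (14, 6): truth gives 9; no alternative beats it.
Others report (14, 10): truth gives 9; no alternative beats it.
(Checking all 16 profiles: 12 have a profitable deviation, 4 do not.)

12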